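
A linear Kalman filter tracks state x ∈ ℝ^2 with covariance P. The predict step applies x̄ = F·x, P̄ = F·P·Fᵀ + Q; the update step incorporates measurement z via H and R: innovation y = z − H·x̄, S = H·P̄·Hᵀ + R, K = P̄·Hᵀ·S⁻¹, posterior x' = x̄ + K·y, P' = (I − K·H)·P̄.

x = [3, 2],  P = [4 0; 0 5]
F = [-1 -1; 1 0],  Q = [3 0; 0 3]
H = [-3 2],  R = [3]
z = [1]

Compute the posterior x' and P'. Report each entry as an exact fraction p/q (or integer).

x̄ = F·x = [-5, 3]
P̄ = F·P·Fᵀ + Q = [12 -4; -4 7]
y = z − H·x̄ = [-20]
S = H·P̄·Hᵀ + R = [187]
K = P̄·Hᵀ·S⁻¹ = [-4/17; 26/187]
x' = x̄ + K·y = [-5/17, 41/187]
P' = (I − K·H)·P̄ = [28/17 36/17; 36/17 633/187]

x' = [-5/17, 41/187]
P' = [28/17 36/17; 36/17 633/187]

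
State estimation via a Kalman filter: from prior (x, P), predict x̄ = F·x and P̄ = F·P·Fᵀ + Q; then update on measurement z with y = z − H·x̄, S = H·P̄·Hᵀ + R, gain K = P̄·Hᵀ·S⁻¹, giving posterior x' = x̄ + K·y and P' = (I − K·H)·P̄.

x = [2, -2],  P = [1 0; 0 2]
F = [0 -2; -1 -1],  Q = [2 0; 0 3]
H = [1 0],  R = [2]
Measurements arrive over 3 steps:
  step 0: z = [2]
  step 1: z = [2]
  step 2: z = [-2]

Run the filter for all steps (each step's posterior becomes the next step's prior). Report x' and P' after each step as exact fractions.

step 0: x' = [7/3, -2/3], P' = [5/3 2/3; 2/3 14/3]
step 1: x' = [33/17, -23/17], P' = [31/17 16/17; 16/17 96/17]
step 2: x' = [-186/113, -330/113], P' = [209/113 112/113; 112/113 658/113]

step 0: x̄ = F·x = [4, 0]
step 0: P̄ = F·P·Fᵀ + Q = [10 4; 4 6]
step 0: y = z − H·x̄ = [-2]
step 0: S = H·P̄·Hᵀ + R = [12]
step 0: K = P̄·Hᵀ·S⁻¹ = [5/6; 1/3]
step 0: x' = x̄ + K·y = [7/3, -2/3]
step 0: P' = (I − K·H)·P̄ = [5/3 2/3; 2/3 14/3]
step 1: x̄ = F·x = [4/3, -5/3]
step 1: P̄ = F·P·Fᵀ + Q = [62/3 32/3; 32/3 32/3]
step 1: y = z − H·x̄ = [2/3]
step 1: S = H·P̄·Hᵀ + R = [68/3]
step 1: K = P̄·Hᵀ·S⁻¹ = [31/34; 8/17]
step 1: x' = x̄ + K·y = [33/17, -23/17]
step 1: P' = (I − K·H)·P̄ = [31/17 16/17; 16/17 96/17]
step 2: x̄ = F·x = [46/17, -10/17]
step 2: P̄ = F·P·Fᵀ + Q = [418/17 224/17; 224/17 210/17]
step 2: y = z − H·x̄ = [-80/17]
step 2: S = H·P̄·Hᵀ + R = [452/17]
step 2: K = P̄·Hᵀ·S⁻¹ = [209/226; 56/113]
step 2: x' = x̄ + K·y = [-186/113, -330/113]
step 2: P' = (I − K·H)·P̄ = [209/113 112/113; 112/113 658/113]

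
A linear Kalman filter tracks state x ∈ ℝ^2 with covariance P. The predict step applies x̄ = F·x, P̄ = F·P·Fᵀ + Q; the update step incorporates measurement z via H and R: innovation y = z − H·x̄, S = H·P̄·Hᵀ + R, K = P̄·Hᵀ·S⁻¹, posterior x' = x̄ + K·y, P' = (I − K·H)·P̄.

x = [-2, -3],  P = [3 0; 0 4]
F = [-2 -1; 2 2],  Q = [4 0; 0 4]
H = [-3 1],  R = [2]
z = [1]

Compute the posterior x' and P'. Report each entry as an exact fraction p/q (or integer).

x̄ = F·x = [7, -10]
P̄ = F·P·Fᵀ + Q = [20 -20; -20 32]
y = z − H·x̄ = [32]
S = H·P̄·Hᵀ + R = [334]
K = P̄·Hᵀ·S⁻¹ = [-40/167; 46/167]
x' = x̄ + K·y = [-111/167, -198/167]
P' = (I − K·H)·P̄ = [140/167 340/167; 340/167 1112/167]

x' = [-111/167, -198/167]
P' = [140/167 340/167; 340/167 1112/167]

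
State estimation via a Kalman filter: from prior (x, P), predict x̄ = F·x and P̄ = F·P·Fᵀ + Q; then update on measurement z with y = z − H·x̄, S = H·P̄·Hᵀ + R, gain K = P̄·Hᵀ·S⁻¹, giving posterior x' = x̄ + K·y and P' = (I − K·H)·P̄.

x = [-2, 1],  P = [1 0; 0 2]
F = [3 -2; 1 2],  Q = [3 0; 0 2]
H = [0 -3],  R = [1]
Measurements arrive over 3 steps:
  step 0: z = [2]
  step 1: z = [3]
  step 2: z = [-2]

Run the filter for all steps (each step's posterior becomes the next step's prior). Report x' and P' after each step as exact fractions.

step 0: x̄ = F·x = [-8, 0]
step 0: P̄ = F·P·Fᵀ + Q = [20 -5; -5 11]
step 0: y = z − H·x̄ = [2]
step 0: S = H·P̄·Hᵀ + R = [100]
step 0: K = P̄·Hᵀ·S⁻¹ = [3/20; -33/100]
step 0: x' = x̄ + K·y = [-77/10, -33/50]
step 0: P' = (I − K·H)·P̄ = [71/4 -1/20; -1/20 11/100]
step 1: x̄ = F·x = [-1089/50, -451/50]
step 1: P̄ = F·P·Fᵀ + Q = [16379/100 5261/100; 5261/100 1999/100]
step 1: y = z − H·x̄ = [-1203/50]
step 1: S = H·P̄·Hᵀ + R = [18091/100]
step 1: K = P̄·Hᵀ·S⁻¹ = [-15783/18091; -5997/18091]
step 1: x' = x̄ + K·y = [-14283/18091, -18893/18091]
step 1: P' = (I − K·H)·P̄ = [472094/18091 5261/18091; 5261/18091 1999/18091]
step 2: x̄ = F·x = [-5063/18091, -52069/18091]
step 2: P̄ = F·P·Fᵀ + Q = [4247983/18091 1429330/18091; 1429330/18091 537316/18091]
step 2: y = z − H·x̄ = [-192389/18091]
step 2: S = H·P̄·Hᵀ + R = [4853935/18091]
step 2: K = P̄·Hᵀ·S⁻¹ = [-857598/970787; -1611948/4853935]
step 2: x' = x̄ + K·y = [8848451/970787, 3171827/4853935]
step 2: P' = (I − K·H)·P̄ = [24681611/970787 285866/970787; 285866/970787 537316/4853935]

step 0: x' = [-77/10, -33/50], P' = [71/4 -1/20; -1/20 11/100]
step 1: x' = [-14283/18091, -18893/18091], P' = [472094/18091 5261/18091; 5261/18091 1999/18091]
step 2: x' = [8848451/970787, 3171827/4853935], P' = [24681611/970787 285866/970787; 285866/970787 537316/4853935]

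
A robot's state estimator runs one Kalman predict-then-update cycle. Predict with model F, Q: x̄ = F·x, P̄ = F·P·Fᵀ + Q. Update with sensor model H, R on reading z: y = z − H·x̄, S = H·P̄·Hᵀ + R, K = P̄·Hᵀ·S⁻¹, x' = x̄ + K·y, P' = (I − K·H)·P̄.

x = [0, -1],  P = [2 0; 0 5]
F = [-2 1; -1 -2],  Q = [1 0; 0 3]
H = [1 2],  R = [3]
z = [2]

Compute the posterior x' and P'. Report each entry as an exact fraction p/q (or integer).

x̄ = F·x = [-1, 2]
P̄ = F·P·Fᵀ + Q = [14 -6; -6 25]
y = z − H·x̄ = [-1]
S = H·P̄·Hᵀ + R = [93]
K = P̄·Hᵀ·S⁻¹ = [2/93; 44/93]
x' = x̄ + K·y = [-95/93, 142/93]
P' = (I − K·H)·P̄ = [1298/93 -646/93; -646/93 389/93]

x' = [-95/93, 142/93]
P' = [1298/93 -646/93; -646/93 389/93]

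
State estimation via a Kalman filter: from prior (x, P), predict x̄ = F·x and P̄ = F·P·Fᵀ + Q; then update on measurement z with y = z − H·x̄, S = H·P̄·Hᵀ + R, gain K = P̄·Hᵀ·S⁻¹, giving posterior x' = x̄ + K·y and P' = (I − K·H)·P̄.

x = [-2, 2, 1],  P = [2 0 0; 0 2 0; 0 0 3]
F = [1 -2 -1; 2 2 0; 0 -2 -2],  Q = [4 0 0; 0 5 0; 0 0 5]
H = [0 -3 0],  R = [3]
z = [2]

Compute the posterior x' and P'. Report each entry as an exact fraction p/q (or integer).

x̄ = F·x = [-7, 0, -6]
P̄ = F·P·Fᵀ + Q = [17 -4 14; -4 21 -8; 14 -8 25]
y = z − H·x̄ = [2]
S = H·P̄·Hᵀ + R = [192]
K = P̄·Hᵀ·S⁻¹ = [1/16; -21/64; 1/8]
x' = x̄ + K·y = [-55/8, -21/32, -23/4]
P' = (I − K·H)·P̄ = [65/4 -1/16 25/2; -1/16 21/64 -1/8; 25/2 -1/8 22]

x' = [-55/8, -21/32, -23/4]
P' = [65/4 -1/16 25/2; -1/16 21/64 -1/8; 25/2 -1/8 22]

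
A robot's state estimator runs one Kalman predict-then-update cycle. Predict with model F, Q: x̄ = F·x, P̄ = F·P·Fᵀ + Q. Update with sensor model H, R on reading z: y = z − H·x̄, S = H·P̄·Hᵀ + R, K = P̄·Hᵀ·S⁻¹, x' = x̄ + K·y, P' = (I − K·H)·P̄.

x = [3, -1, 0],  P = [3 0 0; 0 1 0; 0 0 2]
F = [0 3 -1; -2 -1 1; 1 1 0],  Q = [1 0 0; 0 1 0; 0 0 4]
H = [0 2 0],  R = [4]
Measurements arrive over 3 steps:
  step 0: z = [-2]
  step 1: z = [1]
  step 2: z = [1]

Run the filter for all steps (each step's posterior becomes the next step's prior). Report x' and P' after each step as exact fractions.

step 0: x' = [-71/17, -21/17, 6/17], P' = [179/17 -5/17 16/17; -5/17 16/17 -7/17; 16/17 -7/17 87/17]
step 1: x' = [-1483/522, 184/261, -311/261], P' = [12757/783 -101/783 -974/783; -101/783 766/783 -350/783; -974/783 -350/783 4447/783]
step 2: x' = [67477/17714, 4796/8857, -6105/8857], P' = [1011329/61999 -9487/61999 -67982/61999; -9487/61999 61216/61999 -27301/61999; -67982/61999 -27301/61999 350862/61999]

step 0: x̄ = F·x = [-3, -5, 2]
step 0: P̄ = F·P·Fᵀ + Q = [12 -5 3; -5 16 -7; 3 -7 8]
step 0: y = z − H·x̄ = [8]
step 0: S = H·P̄·Hᵀ + R = [68]
step 0: K = P̄·Hᵀ·S⁻¹ = [-5/34; 8/17; -7/34]
step 0: x' = x̄ + K·y = [-71/17, -21/17, 6/17]
step 0: P' = (I − K·H)·P̄ = [179/17 -5/17 16/17; -5/17 16/17 -7/17; 16/17 -7/17 87/17]
step 1: x̄ = F·x = [-69/17, 169/17, -92/17]
step 1: P̄ = F·P·Fᵀ + Q = [290/17 -101/17 24/17; -101/17 766/17 -350/17; 24/17 -350/17 253/17]
step 1: y = z − H·x̄ = [-321/17]
step 1: S = H·P̄·Hᵀ + R = [3132/17]
step 1: K = P̄·Hᵀ·S⁻¹ = [-101/1566; 383/783; -175/783]
step 1: x' = x̄ + K·y = [-1483/522, 184/261, -311/261]
step 1: P' = (I − K·H)·P̄ = [12757/783 -101/783 -974/783; -101/783 766/783 -350/783; -974/783 -350/783 4447/783]
step 2: x̄ = F·x = [863/261, 988/261, -1115/522]
step 2: P̄ = F·P·Fᵀ + Q = [14224/783 -9487/783 3319/783; -9487/783 61216/783 -27301/783; 3319/783 -27301/783 16453/783]
step 2: y = z − H·x̄ = [-1715/261]
step 2: S = H·P̄·Hᵀ + R = [247996/783]
step 2: K = P̄·Hᵀ·S⁻¹ = [-9487/123998; 30608/61999; -27301/123998]
step 2: x' = x̄ + K·y = [67477/17714, 4796/8857, -6105/8857]
step 2: P' = (I − K·H)·P̄ = [1011329/61999 -9487/61999 -67982/61999; -9487/61999 61216/61999 -27301/61999; -67982/61999 -27301/61999 350862/61999]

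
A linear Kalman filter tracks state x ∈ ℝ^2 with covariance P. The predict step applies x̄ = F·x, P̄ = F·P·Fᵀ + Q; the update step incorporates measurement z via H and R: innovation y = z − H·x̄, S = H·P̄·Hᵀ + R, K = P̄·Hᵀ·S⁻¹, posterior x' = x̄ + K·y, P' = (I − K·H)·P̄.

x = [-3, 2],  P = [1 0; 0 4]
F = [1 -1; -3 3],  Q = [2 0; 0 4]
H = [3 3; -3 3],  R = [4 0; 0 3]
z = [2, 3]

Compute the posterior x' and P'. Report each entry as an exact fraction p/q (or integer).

x' = [-199/1001, 873/1001]
P' = [179/1001 3/143; 3/143 191/1001]

x̄ = F·x = [-5, 15]
P̄ = F·P·Fᵀ + Q = [7 -15; -15 49]
y = z − H·x̄ = [-28, -57]
S = H·P̄·Hᵀ + R = [238 378; 378 777]
K = P̄·Hᵀ·S⁻¹ = [150/1001 -158/1001; 159/1001 170/1001]
x' = x̄ + K·y = [-199/1001, 873/1001]
P' = (I − K·H)·P̄ = [179/1001 3/143; 3/143 191/1001]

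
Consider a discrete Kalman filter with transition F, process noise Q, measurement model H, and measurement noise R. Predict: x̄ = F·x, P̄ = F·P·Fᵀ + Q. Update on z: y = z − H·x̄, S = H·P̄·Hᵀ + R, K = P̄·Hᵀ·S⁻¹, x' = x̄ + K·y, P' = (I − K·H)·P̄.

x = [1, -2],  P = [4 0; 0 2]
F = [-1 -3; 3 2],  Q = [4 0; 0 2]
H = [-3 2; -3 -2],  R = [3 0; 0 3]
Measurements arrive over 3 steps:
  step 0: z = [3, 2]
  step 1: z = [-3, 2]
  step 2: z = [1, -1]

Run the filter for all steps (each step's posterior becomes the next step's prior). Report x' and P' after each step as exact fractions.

step 0: x̄ = F·x = [5, -1]
step 0: P̄ = F·P·Fᵀ + Q = [26 -24; -24 46]
step 0: y = z − H·x̄ = [20, 15]
step 0: S = H·P̄·Hᵀ + R = [709 50; 50 133]
step 0: K = P̄·Hᵀ·S⁻¹ = [-5086/30599 -4990/30599; 7604/30599 -7460/30599]
step 0: x' = x̄ + K·y = [-23575/30599, 9581/30599]
step 0: P' = (I − K·H)·P̄ = [5038/30599 -72/30599; -72/30599 11298/30599]
step 1: x̄ = F·x = [-5168/30599, -51563/30599]
step 1: P̄ = F·P·Fᵀ + Q = [228684/30599 -82110/30599; -82110/30599 150868/30599]
step 1: y = z − H·x̄ = [-4175/30599, -57432/30599]
step 1: S = H·P̄·Hᵀ + R = [3738745/30599 1454684/30599; 1454684/30599 1768105/30599]
step 1: K = P̄·Hᵀ·S⁻¹ = [-352512/2128699 -338232/2128699; 11434322/48960077 -10941662/48960077]
step 1: x' = x̄ + K·y = [323408/2128699, -63527083/48960077]
step 1: P' = (I − K·H)·P̄ = [345372/2128699 -10710/2128699; -10710/2128699 16781988/48960077]
step 2: x̄ = F·x = [183142865/48960077, -104739014/48960077]
step 2: P̄ = F·P·Fᵀ + Q = [353343776/48960077 -121812966/48960077; -121812966/48960077 233584150/48960077]
step 2: y = z − H·x̄ = [807866700/48960077, 290990490/48960077]
step 2: S = H·P̄·Hᵀ + R = [5723066407/48960077 2245757384/48960077; 2245757384/48960077 2799555223/48960077]
step 2: K = P̄·Hᵀ·S⁻¹ = [-12365258636/74745349655 -11878006772/74745349655; 17425009262/74745349655 -16694131466/74745349655]
step 2: x' = x̄ + K·y = [993502447/14949069931, 5680125914/14949069931]
step 2: P' = (I − K·H)·P̄ = [12121632704/74745349655 -365438898/74745349655; -365438898/74745349655 25589355546/74745349655]

step 0: x' = [-23575/30599, 9581/30599], P' = [5038/30599 -72/30599; -72/30599 11298/30599]
step 1: x' = [323408/2128699, -63527083/48960077], P' = [345372/2128699 -10710/2128699; -10710/2128699 16781988/48960077]
step 2: x' = [993502447/14949069931, 5680125914/14949069931], P' = [12121632704/74745349655 -365438898/74745349655; -365438898/74745349655 25589355546/74745349655]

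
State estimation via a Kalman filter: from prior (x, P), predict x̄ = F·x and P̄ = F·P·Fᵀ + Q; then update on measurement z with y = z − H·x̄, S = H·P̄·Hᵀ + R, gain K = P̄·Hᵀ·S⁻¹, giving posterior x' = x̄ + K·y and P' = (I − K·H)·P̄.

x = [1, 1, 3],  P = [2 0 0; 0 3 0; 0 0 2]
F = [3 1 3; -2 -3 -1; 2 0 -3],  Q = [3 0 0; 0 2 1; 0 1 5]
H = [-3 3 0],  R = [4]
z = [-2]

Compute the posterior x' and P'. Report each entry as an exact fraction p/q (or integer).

x' = [140/53, 2326/1219, -7618/1219]
P' = [363/53 351/53 -183/53; 351/53 8337/1219 -4189/1219; -183/53 -4189/1219 37564/1219]

x̄ = F·x = [13, -8, -7]
P̄ = F·P·Fᵀ + Q = [42 -27 -6; -27 39 -1; -6 -1 31]
y = z − H·x̄ = [61]
S = H·P̄·Hᵀ + R = [1219]
K = P̄·Hᵀ·S⁻¹ = [-9/53; 198/1219; 15/1219]
x' = x̄ + K·y = [140/53, 2326/1219, -7618/1219]
P' = (I − K·H)·P̄ = [363/53 351/53 -183/53; 351/53 8337/1219 -4189/1219; -183/53 -4189/1219 37564/1219]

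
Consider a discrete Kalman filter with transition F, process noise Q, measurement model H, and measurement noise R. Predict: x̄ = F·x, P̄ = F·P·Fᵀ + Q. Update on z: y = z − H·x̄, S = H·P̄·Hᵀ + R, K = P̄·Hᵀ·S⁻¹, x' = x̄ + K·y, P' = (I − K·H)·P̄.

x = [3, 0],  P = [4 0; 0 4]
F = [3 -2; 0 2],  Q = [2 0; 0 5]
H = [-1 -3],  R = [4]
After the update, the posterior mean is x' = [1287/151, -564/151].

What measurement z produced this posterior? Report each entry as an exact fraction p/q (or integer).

z = [3]

x̄ = F·x = [9, 0]
P̄ = F·P·Fᵀ + Q = [54 -16; -16 21]
S = H·P̄·Hᵀ + R = [151]
K = P̄·Hᵀ·S⁻¹ = [-6/151; -47/151]
x' − x̄ = [-72/151, -564/151] = K·y
y = (KᵀK)⁻¹·Kᵀ·(x' − x̄) = [12]
z = y + H·x̄ = [12] + [-9] = [3]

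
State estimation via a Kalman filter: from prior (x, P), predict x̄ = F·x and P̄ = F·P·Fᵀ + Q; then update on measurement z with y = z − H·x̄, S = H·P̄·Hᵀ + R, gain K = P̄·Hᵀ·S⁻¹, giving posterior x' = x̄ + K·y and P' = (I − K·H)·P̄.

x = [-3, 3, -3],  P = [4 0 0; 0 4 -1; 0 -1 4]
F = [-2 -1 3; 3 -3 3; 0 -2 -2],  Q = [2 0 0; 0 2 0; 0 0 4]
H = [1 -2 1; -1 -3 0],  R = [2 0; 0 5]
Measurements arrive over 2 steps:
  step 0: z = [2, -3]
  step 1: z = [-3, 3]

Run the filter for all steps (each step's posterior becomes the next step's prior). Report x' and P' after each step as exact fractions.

step 0: x̄ = F·x = [-6, -27, 0]
step 0: P̄ = F·P·Fᵀ + Q = [64 36 -12; 36 128 0; -12 0 28]
step 0: y = z − H·x̄ = [-46, -90]
step 0: S = H·P̄·Hᵀ + R = [438 680; 680 1437]
step 0: K = P̄·Hᵀ·S⁻¹ = [44110/83503 -30868/83503; -15270/83503 -17180/83503; 7416/83503 -2812/83503]
step 0: x' = x̄ + K·y = [248042/83503, -5961/83503, -88056/83503]
step 0: P' = (I − K·H)·P̄ = [917096/83503 -254252/83503 -1337380/83503; -254252/83503 113384/83503 450480/83503; -1337380/83503 450480/83503 2253172/83503]
step 1: x̄ = F·x = [-754291/83503, 497841/83503, 26862/11929]
step 1: P̄ = F·P·Fᵀ + Q = [36555994/83503 4935468/83503 -3065816/11929; 4935468/83503 2114930/83503 -469848/11929; -3065816/11929 -469848/11929 1914868/11929]
step 1: y = z − H·x̄ = [1311430/83503, 989741/83503]
step 1: S = H·P̄·Hᵀ + R = [9079244/83503 2525638/83503; 2525638/83503 85620687/83503]
step 1: K = P̄·Hᵀ·S⁻¹ = [3455174771/4616554264 -1435656655/2308277132; -576914811/2308277132 -143545237/1154138566; -615950219/2308277132 431369263/1154138566]
step 1: x' = x̄ + K·y = [-5367657417/1154138566, 324618254/577069283, 1437513257/577069283]
step 1: P' = (I − K·H)·P̄ = [19365558545/2308277132 -2031212545/1154138566 -12017616977/1154138566; -2031212545/1154138566 458156455/577069283 1643461777/577069283; -12017616977/1154138566 1643461777/577069283 8987756933/577069283]

step 0: x' = [248042/83503, -5961/83503, -88056/83503], P' = [917096/83503 -254252/83503 -1337380/83503; -254252/83503 113384/83503 450480/83503; -1337380/83503 450480/83503 2253172/83503]
step 1: x' = [-5367657417/1154138566, 324618254/577069283, 1437513257/577069283], P' = [19365558545/2308277132 -2031212545/1154138566 -12017616977/1154138566; -2031212545/1154138566 458156455/577069283 1643461777/577069283; -12017616977/1154138566 1643461777/577069283 8987756933/577069283]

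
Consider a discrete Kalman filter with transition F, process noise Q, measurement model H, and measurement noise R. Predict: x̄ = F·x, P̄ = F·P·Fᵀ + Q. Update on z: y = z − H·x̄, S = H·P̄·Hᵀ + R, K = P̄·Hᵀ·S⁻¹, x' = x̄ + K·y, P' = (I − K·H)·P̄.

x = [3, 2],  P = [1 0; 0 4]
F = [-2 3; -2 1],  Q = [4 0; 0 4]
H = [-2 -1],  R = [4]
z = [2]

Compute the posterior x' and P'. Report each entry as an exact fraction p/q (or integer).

x' = [13/16, -117/32]
P' = [7/4 -15/8; -15/8 71/16]

x̄ = F·x = [0, -4]
P̄ = F·P·Fᵀ + Q = [44 16; 16 12]
y = z − H·x̄ = [-2]
S = H·P̄·Hᵀ + R = [256]
K = P̄·Hᵀ·S⁻¹ = [-13/32; -11/64]
x' = x̄ + K·y = [13/16, -117/32]
P' = (I − K·H)·P̄ = [7/4 -15/8; -15/8 71/16]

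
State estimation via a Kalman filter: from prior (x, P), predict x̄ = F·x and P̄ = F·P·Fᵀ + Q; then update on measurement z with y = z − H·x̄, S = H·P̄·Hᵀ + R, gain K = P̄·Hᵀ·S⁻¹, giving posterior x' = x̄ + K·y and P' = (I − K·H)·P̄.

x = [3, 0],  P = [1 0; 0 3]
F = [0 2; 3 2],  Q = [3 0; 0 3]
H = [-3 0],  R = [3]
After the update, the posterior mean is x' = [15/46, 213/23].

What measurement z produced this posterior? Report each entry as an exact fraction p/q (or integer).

z = [-1]

x̄ = F·x = [0, 9]
P̄ = F·P·Fᵀ + Q = [15 12; 12 24]
S = H·P̄·Hᵀ + R = [138]
K = P̄·Hᵀ·S⁻¹ = [-15/46; -6/23]
x' − x̄ = [15/46, 6/23] = K·y
y = (KᵀK)⁻¹·Kᵀ·(x' − x̄) = [-1]
z = y + H·x̄ = [-1] + [0] = [-1]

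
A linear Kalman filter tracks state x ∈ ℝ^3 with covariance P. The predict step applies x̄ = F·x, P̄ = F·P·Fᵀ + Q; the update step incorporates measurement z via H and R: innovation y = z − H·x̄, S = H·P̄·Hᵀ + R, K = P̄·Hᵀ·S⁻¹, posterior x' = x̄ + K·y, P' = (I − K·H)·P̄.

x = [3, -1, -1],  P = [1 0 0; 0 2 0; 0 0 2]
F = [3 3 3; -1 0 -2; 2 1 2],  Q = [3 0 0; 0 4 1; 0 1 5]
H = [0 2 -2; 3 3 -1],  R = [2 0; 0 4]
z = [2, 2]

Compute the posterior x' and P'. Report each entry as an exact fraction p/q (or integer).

x' = [-10149/20354, 25661/20354, 3172/10177]
P' = [33063/20354 -34761/20354 -14109/10177; -34761/20354 52405/20354 23836/10177; -14109/10177 23836/10177 26505/10177]

x̄ = F·x = [3, -1, 3]
P̄ = F·P·Fᵀ + Q = [48 -15 24; -15 13 -9; 24 -9 19]
y = z − H·x̄ = [10, -1]
S = H·P̄·Hᵀ + R = [202 -46; -46 212]
K = P̄·Hᵀ·S⁻¹ = [-6543/20354 5781/20354; 4733/20354 1315/20354; -2669/10177 669/10177]
x' = x̄ + K·y = [-10149/20354, 25661/20354, 3172/10177]
P' = (I − K·H)·P̄ = [33063/20354 -34761/20354 -14109/10177; -34761/20354 52405/20354 23836/10177; -14109/10177 23836/10177 26505/10177]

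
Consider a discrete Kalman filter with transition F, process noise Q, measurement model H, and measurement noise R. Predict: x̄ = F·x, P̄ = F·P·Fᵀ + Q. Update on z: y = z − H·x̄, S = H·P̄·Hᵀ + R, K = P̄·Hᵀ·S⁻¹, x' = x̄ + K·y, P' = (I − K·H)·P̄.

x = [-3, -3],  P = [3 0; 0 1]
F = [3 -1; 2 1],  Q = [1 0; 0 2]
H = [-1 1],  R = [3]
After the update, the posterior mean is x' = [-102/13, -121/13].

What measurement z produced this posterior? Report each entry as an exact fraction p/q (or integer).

z = [-1]

x̄ = F·x = [-6, -9]
P̄ = F·P·Fᵀ + Q = [29 17; 17 15]
S = H·P̄·Hᵀ + R = [13]
K = P̄·Hᵀ·S⁻¹ = [-12/13; -2/13]
x' − x̄ = [-24/13, -4/13] = K·y
y = (KᵀK)⁻¹·Kᵀ·(x' − x̄) = [2]
z = y + H·x̄ = [2] + [-3] = [-1]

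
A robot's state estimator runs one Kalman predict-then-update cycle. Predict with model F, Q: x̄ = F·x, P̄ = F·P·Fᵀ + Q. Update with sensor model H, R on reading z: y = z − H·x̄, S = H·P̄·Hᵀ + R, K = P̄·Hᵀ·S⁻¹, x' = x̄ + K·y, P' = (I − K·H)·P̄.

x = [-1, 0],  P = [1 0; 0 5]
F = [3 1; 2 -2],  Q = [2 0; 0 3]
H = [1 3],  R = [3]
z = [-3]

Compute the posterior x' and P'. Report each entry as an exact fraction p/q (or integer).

x' = [-345/119, -1/17]
P' = [1896/119 -90/17; -90/17 71/34]

x̄ = F·x = [-3, -2]
P̄ = F·P·Fᵀ + Q = [16 -4; -4 27]
y = z − H·x̄ = [6]
S = H·P̄·Hᵀ + R = [238]
K = P̄·Hᵀ·S⁻¹ = [2/119; 11/34]
x' = x̄ + K·y = [-345/119, -1/17]
P' = (I − K·H)·P̄ = [1896/119 -90/17; -90/17 71/34]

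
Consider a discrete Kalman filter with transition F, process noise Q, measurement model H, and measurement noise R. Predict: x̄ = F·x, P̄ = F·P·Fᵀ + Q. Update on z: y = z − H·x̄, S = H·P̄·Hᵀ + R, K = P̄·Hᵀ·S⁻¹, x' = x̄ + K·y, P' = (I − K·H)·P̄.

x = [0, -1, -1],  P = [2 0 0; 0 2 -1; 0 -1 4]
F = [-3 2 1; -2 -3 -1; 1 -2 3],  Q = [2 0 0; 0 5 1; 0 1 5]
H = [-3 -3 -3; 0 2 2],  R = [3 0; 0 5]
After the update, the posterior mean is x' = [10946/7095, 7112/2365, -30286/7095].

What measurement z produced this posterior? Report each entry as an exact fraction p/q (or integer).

x̄ = F·x = [-3, 4, -1]
P̄ = F·P·Fᵀ + Q = [28 1 -6; 1 29 4; -6 4 63]
S = H·P̄·Hᵀ + R = [1065 -570; -570 405]
K = P̄·Hᵀ·S⁻¹ = [-2243/7095 -3332/7095; -82/2365 54/473; 151/7095 512/1419]
x' − x̄ = [32231/7095, -2348/2365, -23191/7095] = K·y
y = (KᵀK)⁻¹·Kᵀ·(x' − x̄) = [-1, -9]
z = y + H·x̄ = [-1, -9] + [0, 6] = [-1, -3]

z = [-1, -3]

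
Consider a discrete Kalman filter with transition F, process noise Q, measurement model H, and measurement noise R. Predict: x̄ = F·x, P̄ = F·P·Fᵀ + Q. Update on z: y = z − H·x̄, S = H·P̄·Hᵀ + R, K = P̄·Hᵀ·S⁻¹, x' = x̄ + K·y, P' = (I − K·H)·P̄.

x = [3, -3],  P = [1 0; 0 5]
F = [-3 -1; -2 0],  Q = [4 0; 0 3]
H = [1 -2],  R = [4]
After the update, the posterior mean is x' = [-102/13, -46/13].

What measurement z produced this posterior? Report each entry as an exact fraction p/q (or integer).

x̄ = F·x = [-6, -6]
P̄ = F·P·Fᵀ + Q = [18 6; 6 7]
S = H·P̄·Hᵀ + R = [26]
K = P̄·Hᵀ·S⁻¹ = [3/13; -4/13]
x' − x̄ = [-24/13, 32/13] = K·y
y = (KᵀK)⁻¹·Kᵀ·(x' − x̄) = [-8]
z = y + H·x̄ = [-8] + [6] = [-2]

z = [-2]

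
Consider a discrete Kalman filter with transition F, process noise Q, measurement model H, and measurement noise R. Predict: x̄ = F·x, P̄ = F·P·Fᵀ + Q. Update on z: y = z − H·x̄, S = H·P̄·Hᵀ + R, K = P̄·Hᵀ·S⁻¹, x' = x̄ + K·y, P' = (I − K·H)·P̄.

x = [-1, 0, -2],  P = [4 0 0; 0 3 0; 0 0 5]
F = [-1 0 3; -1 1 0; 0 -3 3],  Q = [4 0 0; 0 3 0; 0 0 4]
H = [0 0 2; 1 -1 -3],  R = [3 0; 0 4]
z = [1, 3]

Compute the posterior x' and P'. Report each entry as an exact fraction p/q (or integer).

x' = [19259/7529, 2840/7529, 292/7529]
P' = [121605/7529 66914/7529 11673/7529; 66914/7529 67235/7529 -351/7529; 11673/7529 -351/7529 4704/7529]

x̄ = F·x = [-5, 1, -6]
P̄ = F·P·Fᵀ + Q = [53 4 45; 4 10 -9; 45 -9 76]
y = z − H·x̄ = [13, -9]
S = H·P̄·Hᵀ + R = [307 -348; -348 419]
K = P̄·Hᵀ·S⁻¹ = [7782/7529 4918/7529; -234/7529 183/7529; 3136/7529 -522/7529]
x' = x̄ + K·y = [19259/7529, 2840/7529, 292/7529]
P' = (I − K·H)·P̄ = [121605/7529 66914/7529 11673/7529; 66914/7529 67235/7529 -351/7529; 11673/7529 -351/7529 4704/7529]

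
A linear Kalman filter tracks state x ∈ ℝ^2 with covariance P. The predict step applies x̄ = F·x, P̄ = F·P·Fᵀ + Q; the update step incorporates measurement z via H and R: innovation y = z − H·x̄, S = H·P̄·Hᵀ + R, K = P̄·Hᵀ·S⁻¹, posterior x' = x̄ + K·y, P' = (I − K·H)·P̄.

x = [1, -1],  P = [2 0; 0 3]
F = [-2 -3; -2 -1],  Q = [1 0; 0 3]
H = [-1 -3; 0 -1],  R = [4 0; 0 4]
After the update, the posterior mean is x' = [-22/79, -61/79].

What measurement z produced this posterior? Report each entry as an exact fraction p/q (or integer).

z = [3, -1]

x̄ = F·x = [1, -1]
P̄ = F·P·Fᵀ + Q = [36 17; 17 14]
S = H·P̄·Hᵀ + R = [268 59; 59 18]
K = P̄·Hᵀ·S⁻¹ = [-563/1343 577/1343; -236/1343 -271/1343]
x' − x̄ = [-101/79, 18/79] = K·y
y = (KᵀK)⁻¹·Kᵀ·(x' − x̄) = [1, -2]
z = y + H·x̄ = [1, -2] + [2, 1] = [3, -1]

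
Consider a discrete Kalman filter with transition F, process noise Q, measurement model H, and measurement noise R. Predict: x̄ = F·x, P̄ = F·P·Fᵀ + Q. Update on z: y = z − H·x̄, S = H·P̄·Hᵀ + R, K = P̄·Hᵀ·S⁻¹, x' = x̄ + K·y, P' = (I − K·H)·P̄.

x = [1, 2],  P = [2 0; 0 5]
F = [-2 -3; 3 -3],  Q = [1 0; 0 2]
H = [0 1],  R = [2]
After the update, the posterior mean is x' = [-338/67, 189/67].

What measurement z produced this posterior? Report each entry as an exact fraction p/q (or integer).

z = [3]

x̄ = F·x = [-8, -3]
P̄ = F·P·Fᵀ + Q = [54 33; 33 65]
S = H·P̄·Hᵀ + R = [67]
K = P̄·Hᵀ·S⁻¹ = [33/67; 65/67]
x' − x̄ = [198/67, 390/67] = K·y
y = (KᵀK)⁻¹·Kᵀ·(x' − x̄) = [6]
z = y + H·x̄ = [6] + [-3] = [3]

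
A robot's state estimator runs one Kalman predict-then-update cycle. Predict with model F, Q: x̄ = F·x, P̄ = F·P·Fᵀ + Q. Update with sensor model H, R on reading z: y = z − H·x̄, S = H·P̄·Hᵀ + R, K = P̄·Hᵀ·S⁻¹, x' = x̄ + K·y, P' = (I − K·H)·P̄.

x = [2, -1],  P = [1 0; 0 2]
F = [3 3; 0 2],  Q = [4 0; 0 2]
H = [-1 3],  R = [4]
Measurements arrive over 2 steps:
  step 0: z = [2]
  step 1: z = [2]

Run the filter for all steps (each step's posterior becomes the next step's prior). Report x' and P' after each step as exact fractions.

step 0: x̄ = F·x = [3, -2]
step 0: P̄ = F·P·Fᵀ + Q = [31 12; 12 10]
step 0: y = z − H·x̄ = [11]
step 0: S = H·P̄·Hᵀ + R = [53]
step 0: K = P̄·Hᵀ·S⁻¹ = [5/53; 18/53]
step 0: x' = x̄ + K·y = [214/53, 92/53]
step 0: P' = (I − K·H)·P̄ = [1618/53 546/53; 546/53 206/53]
step 1: x̄ = F·x = [918/53, 184/53]
step 1: P̄ = F·P·Fᵀ + Q = [26456/53 4512/53; 4512/53 930/53]
step 1: y = z − H·x̄ = [472/53]
step 1: S = H·P̄·Hᵀ + R = [7966/53]
step 1: K = P̄·Hᵀ·S⁻¹ = [-6460/3983; -123/569]
step 1: x' = x̄ + K·y = [11458/3983, 880/569]
step 1: P' = (I − K·H)·P̄ = [413416/3983 18456/569; 18456/569 5988/569]

step 0: x' = [214/53, 92/53], P' = [1618/53 546/53; 546/53 206/53]
step 1: x' = [11458/3983, 880/569], P' = [413416/3983 18456/569; 18456/569 5988/569]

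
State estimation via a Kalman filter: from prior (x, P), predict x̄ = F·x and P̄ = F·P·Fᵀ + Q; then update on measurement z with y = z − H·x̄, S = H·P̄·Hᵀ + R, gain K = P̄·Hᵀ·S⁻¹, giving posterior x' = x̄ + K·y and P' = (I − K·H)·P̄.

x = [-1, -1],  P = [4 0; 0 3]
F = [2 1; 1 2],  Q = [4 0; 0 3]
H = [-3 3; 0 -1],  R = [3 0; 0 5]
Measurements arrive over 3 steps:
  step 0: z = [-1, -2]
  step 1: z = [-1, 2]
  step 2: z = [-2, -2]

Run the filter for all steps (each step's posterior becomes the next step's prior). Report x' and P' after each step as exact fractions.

step 0: x̄ = F·x = [-3, -3]
step 0: P̄ = F·P·Fᵀ + Q = [23 14; 14 19]
step 0: y = z − H·x̄ = [-1, -5]
step 0: S = H·P̄·Hᵀ + R = [129 -15; -15 24]
step 0: K = P̄·Hᵀ·S⁻¹ = [-26/87 -67/87; 25/957 -742/957]
step 0: x' = x̄ + K·y = [100/87, 74/87]
step 0: P' = (I − K·H)·P̄ = [361/87 335/87; 335/87 3710/957]
step 1: x̄ = F·x = [274/87, 248/87]
step 1: P̄ = F·P·Fᵀ + Q = [38162/957 33787/957; 33787/957 36422/957]
step 1: y = z − H·x̄ = [-3/29, 422/87]
step 1: S = H·P̄·Hᵀ + R = [21987/319 -2635/319; -2635/319 41207/957]
step 1: K = P̄·Hᵀ·S⁻¹ = [-140705/462481 -406196/462481; 13175/924962 -815027/924962]
step 1: x' = x̄ + K·y = [-499179/462481, -1318039/924962]
step 1: P' = (I − K·H)·P̄ = [2171685/462481 2030980/462481; 2030980/462481 4075135/924962]
step 2: x̄ = F·x = [-3314755/924962, -1817218/462481]
step 2: P̄ = F·P·Fᵀ + Q = [41396303/924962 18573405/462481; 18573405/462481 19833318/462481]
step 2: y = z − H·x̄ = [-890881/924962, -2742180/462481]
step 2: S = H·P̄·Hᵀ + R = [63698757/924962 -3779739/462481; -3779739/462481 22145723/462481]
step 2: K = P̄·Hᵀ·S⁻¹ = [-304682449/996136183 -887451762/996136183; 12599130/996136183 -889971588/996136183]
step 2: x' = x̄ + K·y = [1985587902/996136183, 1350657701/996136183]
step 2: P' = (I − K·H)·P̄ = [4741941259/996136183 4437258810/996136183; 4437258810/996136183 4449857940/996136183]

step 0: x' = [100/87, 74/87], P' = [361/87 335/87; 335/87 3710/957]
step 1: x' = [-499179/462481, -1318039/924962], P' = [2171685/462481 2030980/462481; 2030980/462481 4075135/924962]
step 2: x' = [1985587902/996136183, 1350657701/996136183], P' = [4741941259/996136183 4437258810/996136183; 4437258810/996136183 4449857940/996136183]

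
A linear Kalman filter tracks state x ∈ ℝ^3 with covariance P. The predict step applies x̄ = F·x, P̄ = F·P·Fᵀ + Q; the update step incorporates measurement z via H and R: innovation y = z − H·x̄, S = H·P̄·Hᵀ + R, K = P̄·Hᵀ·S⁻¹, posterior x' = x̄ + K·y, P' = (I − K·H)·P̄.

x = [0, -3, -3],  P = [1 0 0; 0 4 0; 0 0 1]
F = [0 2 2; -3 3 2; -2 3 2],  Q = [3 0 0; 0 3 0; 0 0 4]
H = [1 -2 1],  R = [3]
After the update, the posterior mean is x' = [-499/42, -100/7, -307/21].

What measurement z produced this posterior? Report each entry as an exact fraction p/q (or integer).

x̄ = F·x = [-12, -15, -15]
P̄ = F·P·Fᵀ + Q = [23 28 28; 28 52 46; 28 46 48]
S = H·P̄·Hᵀ + R = [42]
K = P̄·Hᵀ·S⁻¹ = [-5/42; -5/7; -8/21]
x' − x̄ = [5/42, 5/7, 8/21] = K·y
y = (KᵀK)⁻¹·Kᵀ·(x' − x̄) = [-1]
z = y + H·x̄ = [-1] + [3] = [2]

z = [2]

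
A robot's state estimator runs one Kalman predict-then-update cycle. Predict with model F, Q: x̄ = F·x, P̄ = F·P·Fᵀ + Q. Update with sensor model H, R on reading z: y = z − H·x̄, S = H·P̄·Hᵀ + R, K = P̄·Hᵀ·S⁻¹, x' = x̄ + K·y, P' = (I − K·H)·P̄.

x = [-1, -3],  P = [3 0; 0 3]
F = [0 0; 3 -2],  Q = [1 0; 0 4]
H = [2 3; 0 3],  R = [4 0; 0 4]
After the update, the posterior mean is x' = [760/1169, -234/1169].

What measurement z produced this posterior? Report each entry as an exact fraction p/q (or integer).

z = [2, -2]

x̄ = F·x = [0, 3]
P̄ = F·P·Fᵀ + Q = [1 0; 0 43]
S = H·P̄·Hᵀ + R = [395 387; 387 391]
K = P̄·Hᵀ·S⁻¹ = [391/2338 -387/2338; 129/1169 258/1169]
x' − x̄ = [760/1169, -3741/1169] = K·y
y = (KᵀK)⁻¹·Kᵀ·(x' − x̄) = [-7, -11]
z = y + H·x̄ = [-7, -11] + [9, 9] = [2, -2]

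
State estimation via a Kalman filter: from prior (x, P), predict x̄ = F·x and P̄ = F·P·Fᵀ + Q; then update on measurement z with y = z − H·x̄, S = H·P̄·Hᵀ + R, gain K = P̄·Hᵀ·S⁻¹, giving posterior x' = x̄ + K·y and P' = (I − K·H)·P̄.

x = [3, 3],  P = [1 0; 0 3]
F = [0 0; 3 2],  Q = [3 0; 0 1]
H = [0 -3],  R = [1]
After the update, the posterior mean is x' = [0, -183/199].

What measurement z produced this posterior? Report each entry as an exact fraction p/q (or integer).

x̄ = F·x = [0, 15]
P̄ = F·P·Fᵀ + Q = [3 0; 0 22]
S = H·P̄·Hᵀ + R = [199]
K = P̄·Hᵀ·S⁻¹ = [0; -66/199]
x' − x̄ = [0, -3168/199] = K·y
y = (KᵀK)⁻¹·Kᵀ·(x' − x̄) = [48]
z = y + H·x̄ = [48] + [-45] = [3]

z = [3]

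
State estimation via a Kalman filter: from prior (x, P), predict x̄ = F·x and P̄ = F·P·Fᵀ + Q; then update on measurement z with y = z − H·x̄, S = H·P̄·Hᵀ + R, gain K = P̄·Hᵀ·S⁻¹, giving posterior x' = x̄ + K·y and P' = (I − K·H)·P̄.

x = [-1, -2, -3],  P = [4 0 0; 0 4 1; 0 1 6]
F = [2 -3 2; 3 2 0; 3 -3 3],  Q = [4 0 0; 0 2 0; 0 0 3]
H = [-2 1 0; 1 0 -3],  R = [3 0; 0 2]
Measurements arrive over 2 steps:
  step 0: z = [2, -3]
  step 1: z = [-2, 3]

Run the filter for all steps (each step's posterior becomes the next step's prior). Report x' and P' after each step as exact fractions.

step 0: x' = [-18913/92479, 121287/92479, 81210/92479], P' = [404755/92479 736142/92479 145035/92479; 736142/92479 1597738/92479 265014/92479; 145035/92479 265014/92479 72129/92479]
step 1: x' = [-1667064576/3980517103, -22211884333/7961034206, -4481924241/3980517103], P' = [12616964012/3980517103 22437554227/3980517103 4513474440/3980517103; 22437554227/3980517103 102321338185/7961034206 8075785491/3980517103; 4513474440/3980517103 8075785491/3980517103 2474284710/3980517103]

step 0: x̄ = F·x = [-2, -7, -6]
step 0: P̄ = F·P·Fᵀ + Q = [68 4 81; 4 54 18; 81 18 111]
step 0: y = z − H·x̄ = [5, -19]
step 0: S = H·P̄·Hᵀ + R = [313 300; 300 583]
step 0: K = P̄·Hᵀ·S⁻¹ = [-24456/92479 -15175/92479; 41818/92479 -29450/92479; -8352/92479 -35676/92479]
step 0: x' = x̄ + K·y = [-18913/92479, 121287/92479, 81210/92479]
step 0: P' = (I − K·H)·P̄ = [404755/92479 736142/92479 145035/92479; 736142/92479 1597738/92479 265014/92479; 145035/92479 265014/92479 72129/92479]
step 1: x̄ = F·x = [-239267/92479, 185835/92479, -176970/92479]
step 1: P̄ = F·P·Fᵀ + Q = [5803502/92479 -8908342/92479 3964026/92479; -8908342/92479 19052409/92479 -5256660/92479; 3964026/92479 -5256660/92479 3538857/92479]
step 1: y = z − H·x̄ = [-849327/92479, -14206/92479]
step 1: S = H·P̄·Hᵀ + R = [78177222/92479 19038790/92479; 19038790/92479 14054017/92479]
step 1: K = P̄·Hᵀ·S⁻¹ = [-932124599/3980517103 -461729654/3980517103; 4190373759/7961034206 -894901123/3980517103; -317054463/3980517103 -1454689845/3980517103]
step 1: x' = x̄ + K·y = [-1667064576/3980517103, -22211884333/7961034206, -4481924241/3980517103]
step 1: P' = (I − K·H)·P̄ = [12616964012/3980517103 22437554227/3980517103 4513474440/3980517103; 22437554227/3980517103 102321338185/7961034206 8075785491/3980517103; 4513474440/3980517103 8075785491/3980517103 2474284710/3980517103]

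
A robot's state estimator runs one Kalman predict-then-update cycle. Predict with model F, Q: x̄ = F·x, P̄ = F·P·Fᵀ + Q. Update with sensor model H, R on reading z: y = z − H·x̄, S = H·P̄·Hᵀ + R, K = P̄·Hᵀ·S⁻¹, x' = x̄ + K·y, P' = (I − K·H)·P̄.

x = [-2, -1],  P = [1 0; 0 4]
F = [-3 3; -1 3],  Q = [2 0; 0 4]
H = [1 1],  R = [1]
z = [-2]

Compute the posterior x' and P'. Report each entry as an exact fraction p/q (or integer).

x' = [157/167, -487/167]
P' = [453/167 -367/167; -367/167 447/167]

x̄ = F·x = [3, -1]
P̄ = F·P·Fᵀ + Q = [47 39; 39 41]
y = z − H·x̄ = [-4]
S = H·P̄·Hᵀ + R = [167]
K = P̄·Hᵀ·S⁻¹ = [86/167; 80/167]
x' = x̄ + K·y = [157/167, -487/167]
P' = (I − K·H)·P̄ = [453/167 -367/167; -367/167 447/167]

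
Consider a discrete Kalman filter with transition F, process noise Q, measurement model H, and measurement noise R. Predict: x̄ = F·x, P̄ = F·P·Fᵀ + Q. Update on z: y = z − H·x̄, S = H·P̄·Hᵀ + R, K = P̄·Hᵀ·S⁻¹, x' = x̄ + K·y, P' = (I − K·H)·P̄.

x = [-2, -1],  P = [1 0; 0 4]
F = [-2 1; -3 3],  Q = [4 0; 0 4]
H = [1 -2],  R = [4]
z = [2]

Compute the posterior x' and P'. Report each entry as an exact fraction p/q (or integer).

x' = [15/7, 1/7]
P' = [276/35 30/7; 30/7 23/7]

x̄ = F·x = [3, 3]
P̄ = F·P·Fᵀ + Q = [12 18; 18 49]
y = z − H·x̄ = [5]
S = H·P̄·Hᵀ + R = [140]
K = P̄·Hᵀ·S⁻¹ = [-6/35; -4/7]
x' = x̄ + K·y = [15/7, 1/7]
P' = (I − K·H)·P̄ = [276/35 30/7; 30/7 23/7]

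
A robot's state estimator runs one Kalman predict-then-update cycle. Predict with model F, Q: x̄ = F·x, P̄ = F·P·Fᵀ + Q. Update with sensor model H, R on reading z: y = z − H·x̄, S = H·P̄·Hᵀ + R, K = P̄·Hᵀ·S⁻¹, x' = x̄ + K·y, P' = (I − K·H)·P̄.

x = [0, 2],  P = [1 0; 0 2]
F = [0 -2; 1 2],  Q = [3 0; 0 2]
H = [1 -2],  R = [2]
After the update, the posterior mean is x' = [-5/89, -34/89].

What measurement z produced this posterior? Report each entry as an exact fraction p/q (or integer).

z = [1]

x̄ = F·x = [-4, 4]
P̄ = F·P·Fᵀ + Q = [11 -8; -8 11]
S = H·P̄·Hᵀ + R = [89]
K = P̄·Hᵀ·S⁻¹ = [27/89; -30/89]
x' − x̄ = [351/89, -390/89] = K·y
y = (KᵀK)⁻¹·Kᵀ·(x' − x̄) = [13]
z = y + H·x̄ = [13] + [-12] = [1]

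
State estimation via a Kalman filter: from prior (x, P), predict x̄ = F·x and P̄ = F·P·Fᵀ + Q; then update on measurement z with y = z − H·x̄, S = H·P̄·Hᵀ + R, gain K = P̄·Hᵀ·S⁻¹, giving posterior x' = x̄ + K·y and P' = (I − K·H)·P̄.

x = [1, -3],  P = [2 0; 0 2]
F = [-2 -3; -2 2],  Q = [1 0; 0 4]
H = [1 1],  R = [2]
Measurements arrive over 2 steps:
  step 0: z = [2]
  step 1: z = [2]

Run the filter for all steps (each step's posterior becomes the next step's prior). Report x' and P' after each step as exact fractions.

step 0: x' = [356/41, -280/41], P' = [578/41 -532/41; -532/41 564/41]
step 1: x' = [-14382/5843, 23616/5843], P' = [119894/5843 -122076/5843; -122076/5843 135780/5843]

step 0: x̄ = F·x = [7, -8]
step 0: P̄ = F·P·Fᵀ + Q = [27 -4; -4 20]
step 0: y = z − H·x̄ = [3]
step 0: S = H·P̄·Hᵀ + R = [41]
step 0: K = P̄·Hᵀ·S⁻¹ = [23/41; 16/41]
step 0: x' = x̄ + K·y = [356/41, -280/41]
step 0: P' = (I − K·H)·P̄ = [578/41 -532/41; -532/41 564/41]
step 1: x̄ = F·x = [128/41, -1272/41]
step 1: P̄ = F·P·Fᵀ + Q = [1045/41 -2136/41; -2136/41 8988/41]
step 1: y = z − H·x̄ = [1226/41]
step 1: S = H·P̄·Hᵀ + R = [5843/41]
step 1: K = P̄·Hᵀ·S⁻¹ = [-1091/5843; 6852/5843]
step 1: x' = x̄ + K·y = [-14382/5843, 23616/5843]
step 1: P' = (I − K·H)·P̄ = [119894/5843 -122076/5843; -122076/5843 135780/5843]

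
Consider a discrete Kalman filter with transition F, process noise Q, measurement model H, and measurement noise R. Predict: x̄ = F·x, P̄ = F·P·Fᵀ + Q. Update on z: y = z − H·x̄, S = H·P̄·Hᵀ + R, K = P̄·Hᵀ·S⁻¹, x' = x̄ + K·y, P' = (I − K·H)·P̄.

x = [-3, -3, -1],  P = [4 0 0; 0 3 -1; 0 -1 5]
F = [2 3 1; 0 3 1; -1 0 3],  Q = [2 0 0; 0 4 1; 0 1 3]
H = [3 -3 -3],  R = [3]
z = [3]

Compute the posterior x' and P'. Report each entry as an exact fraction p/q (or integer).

x̄ = F·x = [-16, -10, 0]
P̄ = F·P·Fᵀ + Q = [44 26 -2; 26 30 7; -2 7 52]
y = z − H·x̄ = [21]
S = H·P̄·Hᵀ + R = [831]
K = P̄·Hᵀ·S⁻¹ = [20/277; -11/277; -61/277]
x' = x̄ + K·y = [-4012/277, -3001/277, -1281/277]
P' = (I − K·H)·P̄ = [10988/277 7862/277 3106/277; 7862/277 7947/277 -74/277; 3106/277 -74/277 3241/277]

x' = [-4012/277, -3001/277, -1281/277]
P' = [10988/277 7862/277 3106/277; 7862/277 7947/277 -74/277; 3106/277 -74/277 3241/277]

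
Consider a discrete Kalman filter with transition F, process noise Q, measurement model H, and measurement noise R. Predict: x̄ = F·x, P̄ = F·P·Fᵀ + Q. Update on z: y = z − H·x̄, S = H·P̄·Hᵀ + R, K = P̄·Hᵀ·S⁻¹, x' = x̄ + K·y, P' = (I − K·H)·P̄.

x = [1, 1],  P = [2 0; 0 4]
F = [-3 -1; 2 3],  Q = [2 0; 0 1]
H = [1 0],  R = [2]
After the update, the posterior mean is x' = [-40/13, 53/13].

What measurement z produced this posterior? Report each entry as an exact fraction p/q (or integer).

x̄ = F·x = [-4, 5]
P̄ = F·P·Fᵀ + Q = [24 -24; -24 45]
S = H·P̄·Hᵀ + R = [26]
K = P̄·Hᵀ·S⁻¹ = [12/13; -12/13]
x' − x̄ = [12/13, -12/13] = K·y
y = (KᵀK)⁻¹·Kᵀ·(x' − x̄) = [1]
z = y + H·x̄ = [1] + [-4] = [-3]

z = [-3]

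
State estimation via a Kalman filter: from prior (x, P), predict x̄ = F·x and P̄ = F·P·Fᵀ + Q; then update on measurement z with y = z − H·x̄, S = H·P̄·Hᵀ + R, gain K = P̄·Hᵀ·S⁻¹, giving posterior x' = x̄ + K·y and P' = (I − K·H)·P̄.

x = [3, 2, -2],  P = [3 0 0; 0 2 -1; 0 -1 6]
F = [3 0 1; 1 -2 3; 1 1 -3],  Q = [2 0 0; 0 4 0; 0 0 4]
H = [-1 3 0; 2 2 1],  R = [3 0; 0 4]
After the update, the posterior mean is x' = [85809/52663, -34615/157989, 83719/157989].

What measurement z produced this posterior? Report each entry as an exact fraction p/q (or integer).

x̄ = F·x = [7, -7, 11]
P̄ = F·P·Fᵀ + Q = [35 29 -10; 29 81 -64; -10 -64 69]
S = H·P̄·Hᵀ + R = [593 350; 350 473]
K = P̄·Hᵀ·S⁻¹ = [-5568/52663 17258/52663; 46622/157989 17608/157989; -58436/157989 16853/157989]
x' − x̄ = [-282832/52663, 1071308/157989, -1654160/157989] = K·y
y = (KᵀK)⁻¹·Kᵀ·(x' − x̄) = [26, -8]
z = y + H·x̄ = [26, -8] + [-28, 11] = [-2, 3]

z = [-2, 3]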